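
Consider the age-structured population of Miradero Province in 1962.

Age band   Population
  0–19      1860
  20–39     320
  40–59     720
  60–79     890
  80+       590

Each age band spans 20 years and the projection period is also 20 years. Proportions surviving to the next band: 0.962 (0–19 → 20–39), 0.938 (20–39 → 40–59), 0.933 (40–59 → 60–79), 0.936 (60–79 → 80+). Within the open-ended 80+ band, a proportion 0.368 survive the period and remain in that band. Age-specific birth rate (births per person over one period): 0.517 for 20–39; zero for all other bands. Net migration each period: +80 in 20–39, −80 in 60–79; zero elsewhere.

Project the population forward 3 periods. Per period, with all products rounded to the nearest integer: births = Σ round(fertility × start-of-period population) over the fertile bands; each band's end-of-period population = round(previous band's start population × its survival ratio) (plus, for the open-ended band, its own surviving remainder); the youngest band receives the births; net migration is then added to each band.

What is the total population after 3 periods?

3446

(Groups numbered youngest = 1 to oldest = 5.)
Period 1.
Births: 320 × 0.517 = 165
Group 2: 1860 × 0.962 = 1789
Group 3: 320 × 0.938 = 300
Group 4: 720 × 0.933 = 672
Group 5: 890 × 0.936 + 590 × 0.368 = 833 + 217 = 1050
Net migration: Group 2 + 80 → 1869; Group 4 − 80 → 592
Population now: 0–19=165, 20–39=1869, 40–59=300, 60–79=592, 80+=1050
Period 2.
Births: 1869 × 0.517 = 966
Group 2: 165 × 0.962 = 159
Group 3: 1869 × 0.938 = 1753
Group 4: 300 × 0.933 = 280
Group 5: 592 × 0.936 + 1050 × 0.368 = 554 + 386 = 940
Net migration: Group 2 + 80 → 239; Group 4 − 80 → 200
Population now: 0–19=966, 20–39=239, 40–59=1753, 60–79=200, 80+=940
Period 3.
Births: 239 × 0.517 = 124
Group 2: 966 × 0.962 = 929
Group 3: 239 × 0.938 = 224
Group 4: 1753 × 0.933 = 1636
Group 5: 200 × 0.936 + 940 × 0.368 = 187 + 346 = 533
Net migration: Group 2 + 80 → 1009; Group 4 − 80 → 1556
Population now: 0–19=124, 20–39=1009, 40–59=224, 60–79=1556, 80+=533
Total after period 3: 124 + 1009 + 224 + 1556 + 533 = 3446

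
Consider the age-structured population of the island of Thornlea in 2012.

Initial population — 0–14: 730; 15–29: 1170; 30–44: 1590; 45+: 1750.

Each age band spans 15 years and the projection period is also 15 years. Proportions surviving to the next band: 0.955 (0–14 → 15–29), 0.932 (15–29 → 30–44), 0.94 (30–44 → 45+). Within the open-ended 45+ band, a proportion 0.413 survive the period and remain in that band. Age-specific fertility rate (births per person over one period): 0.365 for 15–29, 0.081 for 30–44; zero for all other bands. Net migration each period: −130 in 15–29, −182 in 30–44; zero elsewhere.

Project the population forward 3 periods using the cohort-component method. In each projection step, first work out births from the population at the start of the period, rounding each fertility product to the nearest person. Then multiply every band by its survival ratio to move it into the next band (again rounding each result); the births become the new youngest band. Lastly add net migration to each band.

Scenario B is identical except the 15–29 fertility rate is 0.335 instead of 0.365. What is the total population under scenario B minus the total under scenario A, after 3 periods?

-70

Period 1.
Births: 1170 * 0.365 = 427  |  1590 * 0.081 = 129 — total 556
15–29: 730 * 0.955 = 697
30–44: 1170 * 0.932 = 1090
45+: 1590 * 0.94 + 1750 * 0.413 = 1495 + 723 = 2218
Net migration: 15–29 − 130 → 567; 30–44 − 182 → 908
Giving 556 / 567 / 908 / 2218.
Period 2.
Births: 567 * 0.365 = 207  |  908 * 0.081 = 74 — total 281
15–29: 556 * 0.955 = 531
30–44: 567 * 0.932 = 528
45+: 908 * 0.94 + 2218 * 0.413 = 854 + 916 = 1770
Net migration: 15–29 − 130 → 401; 30–44 − 182 → 346
Giving 281 / 401 / 346 / 1770.
Period 3.
Births: 401 * 0.365 = 146  |  346 * 0.081 = 28 — total 174
15–29: 281 * 0.955 = 268
30–44: 401 * 0.932 = 374
45+: 346 * 0.94 + 1770 * 0.413 = 325 + 731 = 1056
Net migration: 15–29 − 130 → 138; 30–44 − 182 → 192
Giving 174 / 138 / 192 / 1056.
Scenario A total after 3 periods: 1560
Scenario B projection —
Period 1.
Births: 1170 * 0.335 = 392  |  1590 * 0.081 = 129 — total 521
15–29: 730 * 0.955 = 697
30–44: 1170 * 0.932 = 1090
45+: 1590 * 0.94 + 1750 * 0.413 = 1495 + 723 = 2218
Net migration: 15–29 − 130 → 567; 30–44 − 182 → 908
Giving 521 / 567 / 908 / 2218.
Period 2.
Births: 567 * 0.335 = 190  |  908 * 0.081 = 74 — total 264
15–29: 521 * 0.955 = 498
30–44: 567 * 0.932 = 528
45+: 908 * 0.94 + 2218 * 0.413 = 854 + 916 = 1770
Net migration: 15–29 − 130 → 368; 30–44 − 182 → 346
Giving 264 / 368 / 346 / 1770.
Period 3.
Births: 368 * 0.335 = 123  |  346 * 0.081 = 28 — total 151
15–29: 264 * 0.955 = 252
30–44: 368 * 0.932 = 343
45+: 346 * 0.94 + 1770 * 0.413 = 325 + 731 = 1056
Net migration: 15–29 − 130 → 122; 30–44 − 182 → 161
Giving 151 / 122 / 161 / 1056.
Scenario B total after 3 periods: 1490
Difference B − A = 1490 − 1560 = -70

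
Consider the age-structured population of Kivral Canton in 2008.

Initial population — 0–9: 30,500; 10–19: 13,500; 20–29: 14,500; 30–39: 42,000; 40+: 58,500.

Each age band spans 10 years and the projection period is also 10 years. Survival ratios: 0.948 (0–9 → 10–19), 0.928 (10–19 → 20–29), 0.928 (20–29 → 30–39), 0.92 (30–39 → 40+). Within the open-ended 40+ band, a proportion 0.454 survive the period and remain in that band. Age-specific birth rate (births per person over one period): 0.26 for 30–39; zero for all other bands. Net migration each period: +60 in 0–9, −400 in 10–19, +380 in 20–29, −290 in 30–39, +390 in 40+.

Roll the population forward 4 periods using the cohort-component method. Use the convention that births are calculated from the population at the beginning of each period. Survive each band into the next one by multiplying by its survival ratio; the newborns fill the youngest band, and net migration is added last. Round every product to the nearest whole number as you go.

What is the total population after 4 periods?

57567

Numbering the groups 1..5 from youngest to oldest:
[period 1]
Births: 42000 * 0.26 = 10920
Group 2: 30500 * 0.948 = 28914
Group 3: 13500 * 0.928 = 12528
Group 4: 14500 * 0.928 = 13456
Group 5: 42000 * 0.92 + 58500 * 0.454 = 38640 + 26559 = 65199
Net migration: Group 1 + 60 → 10980; Group 2 − 400 → 28514; Group 3 + 380 → 12908; Group 4 − 290 → 13166; Group 5 + 390 → 65589
Population now: 0–9=10980, 10–19=28514, 20–29=12908, 30–39=13166, 40+=65589
[period 2]
Births: 13166 * 0.26 = 3423
Group 2: 10980 * 0.948 = 10409
Group 3: 28514 * 0.928 = 26461
Group 4: 12908 * 0.928 = 11979
Group 5: 13166 * 0.92 + 65589 * 0.454 = 12113 + 29777 = 41890
Net migration: Group 1 + 60 → 3483; Group 2 − 400 → 10009; Group 3 + 380 → 26841; Group 4 − 290 → 11689; Group 5 + 390 → 42280
Population now: 0–9=3483, 10–19=10009, 20–29=26841, 30–39=11689, 40+=42280
[period 3]
Births: 11689 * 0.26 = 3039
Group 2: 3483 * 0.948 = 3302
Group 3: 10009 * 0.928 = 9288
Group 4: 26841 * 0.928 = 24908
Group 5: 11689 * 0.92 + 42280 * 0.454 = 10754 + 19195 = 29949
Net migration: Group 1 + 60 → 3099; Group 2 − 400 → 2902; Group 3 + 380 → 9668; Group 4 − 290 → 24618; Group 5 + 390 → 30339
Population now: 0–9=3099, 10–19=2902, 20–29=9668, 30–39=24618, 40+=30339
[period 4]
Births: 24618 * 0.26 = 6401
Group 2: 3099 * 0.948 = 2938
Group 3: 2902 * 0.928 = 2693
Group 4: 9668 * 0.928 = 8972
Group 5: 24618 * 0.92 + 30339 * 0.454 = 22649 + 13774 = 36423
Net migration: Group 1 + 60 → 6461; Group 2 − 400 → 2538; Group 3 + 380 → 3073; Group 4 − 290 → 8682; Group 5 + 390 → 36813
Population now: 0–9=6461, 10–19=2538, 20–29=3073, 30–39=8682, 40+=36813
Total after period 4: 6461 + 2538 + 3073 + 8682 + 36813 = 57567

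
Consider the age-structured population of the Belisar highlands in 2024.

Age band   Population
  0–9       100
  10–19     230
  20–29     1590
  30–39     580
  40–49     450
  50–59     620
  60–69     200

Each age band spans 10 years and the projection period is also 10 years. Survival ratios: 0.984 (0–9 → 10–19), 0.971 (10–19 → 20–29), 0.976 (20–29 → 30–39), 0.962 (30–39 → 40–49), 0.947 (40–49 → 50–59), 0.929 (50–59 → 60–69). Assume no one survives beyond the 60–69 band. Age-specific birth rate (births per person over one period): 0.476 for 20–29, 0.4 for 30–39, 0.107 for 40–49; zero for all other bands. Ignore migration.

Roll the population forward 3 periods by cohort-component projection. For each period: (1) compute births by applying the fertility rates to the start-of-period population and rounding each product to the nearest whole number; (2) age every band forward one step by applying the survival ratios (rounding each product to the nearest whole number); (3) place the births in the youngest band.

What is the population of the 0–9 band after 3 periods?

Call the bands 1 to 7, youngest first.
Period 1.
Births: 1590 × 0.476 = 757  |  580 × 0.4 = 232  |  450 × 0.107 = 48 → 1037
Band 2: 100 × 0.984 = 98
Band 3: 230 × 0.971 = 223
Band 4: 1590 × 0.976 = 1552
Band 5: 580 × 0.962 = 558
Band 6: 450 × 0.947 = 426
Band 7: 620 × 0.929 = 576
→ [1037, 98, 223, 1552, 558, 426, 576]
Period 2.
Births: 223 × 0.476 = 106  |  1552 × 0.4 = 621  |  558 × 0.107 = 60 → 787
Band 2: 1037 × 0.984 = 1020
Band 3: 98 × 0.971 = 95
Band 4: 223 × 0.976 = 218
Band 5: 1552 × 0.962 = 1493
Band 6: 558 × 0.947 = 528
Band 7: 426 × 0.929 = 396
→ [787, 1020, 95, 218, 1493, 528, 396]
Period 3.
Births: 95 × 0.476 = 45  |  218 × 0.4 = 87  |  1493 × 0.107 = 160 → 292
Band 2: 787 × 0.984 = 774
Band 3: 1020 × 0.971 = 990
Band 4: 95 × 0.976 = 93
Band 5: 218 × 0.962 = 210
Band 6: 1493 × 0.947 = 1414
Band 7: 528 × 0.929 = 491
→ [292, 774, 990, 93, 210, 1414, 491]

292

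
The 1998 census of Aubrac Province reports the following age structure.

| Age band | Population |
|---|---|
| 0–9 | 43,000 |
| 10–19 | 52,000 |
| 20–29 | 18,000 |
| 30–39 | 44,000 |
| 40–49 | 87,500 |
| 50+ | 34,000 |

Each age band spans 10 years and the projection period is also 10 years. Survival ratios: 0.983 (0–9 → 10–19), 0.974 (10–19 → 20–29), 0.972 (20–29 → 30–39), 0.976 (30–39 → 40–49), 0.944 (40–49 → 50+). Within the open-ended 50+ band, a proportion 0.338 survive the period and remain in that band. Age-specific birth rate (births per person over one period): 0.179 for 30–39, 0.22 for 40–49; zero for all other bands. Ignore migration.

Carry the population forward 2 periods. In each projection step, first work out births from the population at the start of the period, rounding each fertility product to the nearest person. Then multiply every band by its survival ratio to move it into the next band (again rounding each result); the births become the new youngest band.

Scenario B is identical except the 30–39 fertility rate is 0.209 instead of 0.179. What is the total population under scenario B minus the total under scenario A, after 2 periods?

1822

(Bands numbered youngest = 1 to oldest = 6.)
After projecting period 1:
Births: 44000 * 0.179 = 7876  |  87500 * 0.22 = 19250 ⇒ total 27126
Band 2: 43000 * 0.983 = 42269
Band 3: 52000 * 0.974 = 50648
Band 4: 18000 * 0.972 = 17496
Band 5: 44000 * 0.976 = 42944
Band 6: 87500 * 0.944 + 34000 * 0.338 = 82600 + 11492 = 94092
Population now: 0–9=27126, 10–19=42269, 20–29=50648, 30–39=17496, 40–49=42944, 50+=94092
After projecting period 2:
Births: 17496 * 0.179 = 3132  |  42944 * 0.22 = 9448 ⇒ total 12580
Band 2: 27126 * 0.983 = 26665
Band 3: 42269 * 0.974 = 41170
Band 4: 50648 * 0.972 = 49230
Band 5: 17496 * 0.976 = 17076
Band 6: 42944 * 0.944 + 94092 * 0.338 = 40539 + 31803 = 72342
Population now: 0–9=12580, 10–19=26665, 20–29=41170, 30–39=49230, 40–49=17076, 50+=72342
Scenario A total after 2 periods: 219063
Scenario B projection —
After projecting period 1:
Births: 44000 * 0.209 = 9196  |  87500 * 0.22 = 19250 ⇒ total 28446
Band 2: 43000 * 0.983 = 42269
Band 3: 52000 * 0.974 = 50648
Band 4: 18000 * 0.972 = 17496
Band 5: 44000 * 0.976 = 42944
Band 6: 87500 * 0.944 + 34000 * 0.338 = 82600 + 11492 = 94092
Population now: 0–9=28446, 10–19=42269, 20–29=50648, 30–39=17496, 40–49=42944, 50+=94092
After projecting period 2:
Births: 17496 * 0.209 = 3657  |  42944 * 0.22 = 9448 ⇒ total 13105
Band 2: 28446 * 0.983 = 27962
Band 3: 42269 * 0.974 = 41170
Band 4: 50648 * 0.972 = 49230
Band 5: 17496 * 0.976 = 17076
Band 6: 42944 * 0.944 + 94092 * 0.338 = 40539 + 31803 = 72342
Population now: 0–9=13105, 10–19=27962, 20–29=41170, 30–39=49230, 40–49=17076, 50+=72342
Scenario B total after 2 periods: 220885
Difference B − A = 220885 − 219063 = 1822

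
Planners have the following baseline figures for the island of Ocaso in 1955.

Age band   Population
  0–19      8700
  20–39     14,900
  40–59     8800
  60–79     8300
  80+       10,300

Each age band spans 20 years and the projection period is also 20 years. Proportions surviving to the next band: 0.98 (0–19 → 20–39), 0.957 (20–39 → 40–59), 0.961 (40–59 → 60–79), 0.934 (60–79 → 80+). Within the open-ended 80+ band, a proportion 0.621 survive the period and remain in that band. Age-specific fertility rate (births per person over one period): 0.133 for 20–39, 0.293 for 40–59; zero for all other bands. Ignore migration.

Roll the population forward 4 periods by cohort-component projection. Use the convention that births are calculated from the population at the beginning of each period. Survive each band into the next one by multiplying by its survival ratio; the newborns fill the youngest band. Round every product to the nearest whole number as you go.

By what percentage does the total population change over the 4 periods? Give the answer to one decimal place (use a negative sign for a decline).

-30.1

Period 1:
Births: 14900 × 0.133 = 1982  |  8800 × 0.293 = 2578 → 4560
20–39: 8700 × 0.98 = 8526
40–59: 14900 × 0.957 = 14259
60–79: 8800 × 0.961 = 8457
80+: 8300 × 0.934 + 10300 × 0.621 = 7752 + 6396 = 14148
Population now: 0–19=4560, 20–39=8526, 40–59=14259, 60–79=8457, 80+=14148
Period 2:
Births: 8526 × 0.133 = 1134  |  14259 × 0.293 = 4178 → 5312
20–39: 4560 × 0.98 = 4469
40–59: 8526 × 0.957 = 8159
60–79: 14259 × 0.961 = 13703
80+: 8457 × 0.934 + 14148 × 0.621 = 7899 + 8786 = 16685
Population now: 0–19=5312, 20–39=4469, 40–59=8159, 60–79=13703, 80+=16685
Period 3:
Births: 4469 × 0.133 = 594  |  8159 × 0.293 = 2391 → 2985
20–39: 5312 × 0.98 = 5206
40–59: 4469 × 0.957 = 4277
60–79: 8159 × 0.961 = 7841
80+: 13703 × 0.934 + 16685 × 0.621 = 12799 + 10361 = 23160
Population now: 0–19=2985, 20–39=5206, 40–59=4277, 60–79=7841, 80+=23160
Period 4:
Births: 5206 × 0.133 = 692  |  4277 × 0.293 = 1253 → 1945
20–39: 2985 × 0.98 = 2925
40–59: 5206 × 0.957 = 4982
60–79: 4277 × 0.961 = 4110
80+: 7841 × 0.934 + 23160 × 0.621 = 7323 + 14382 = 21705
Population now: 0–19=1945, 20–39=2925, 40–59=4982, 60–79=4110, 80+=21705
Total: 51000 → 35667; change = -15333; percentage change = -30.1%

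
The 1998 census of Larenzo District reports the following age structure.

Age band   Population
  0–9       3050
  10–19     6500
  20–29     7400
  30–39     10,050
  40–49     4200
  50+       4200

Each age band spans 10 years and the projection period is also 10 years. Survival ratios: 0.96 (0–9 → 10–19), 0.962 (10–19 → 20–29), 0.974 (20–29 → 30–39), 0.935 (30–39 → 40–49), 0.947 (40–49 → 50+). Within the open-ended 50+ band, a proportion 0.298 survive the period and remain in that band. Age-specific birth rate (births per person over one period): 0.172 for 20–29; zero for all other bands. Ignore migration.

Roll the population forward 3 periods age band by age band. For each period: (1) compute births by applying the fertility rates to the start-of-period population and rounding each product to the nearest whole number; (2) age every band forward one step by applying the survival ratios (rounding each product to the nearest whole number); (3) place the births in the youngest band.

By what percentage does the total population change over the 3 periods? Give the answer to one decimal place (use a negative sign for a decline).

Let band 1 be 0–9 through band 6 = 50+.
[period 1]
Births: 7400 * 0.172 = 1273
Band 2: 3050 * 0.96 = 2928
Band 3: 6500 * 0.962 = 6253
Band 4: 7400 * 0.974 = 7208
Band 5: 10050 * 0.935 = 9397
Band 6: 4200 * 0.947 + 4200 * 0.298 = 3977 + 1252 = 5229
Population now: 0–9=1273, 10–19=2928, 20–29=6253, 30–39=7208, 40–49=9397, 50+=5229
[period 2]
Births: 6253 * 0.172 = 1076
Band 2: 1273 * 0.96 = 1222
Band 3: 2928 * 0.962 = 2817
Band 4: 6253 * 0.974 = 6090
Band 5: 7208 * 0.935 = 6739
Band 6: 9397 * 0.947 + 5229 * 0.298 = 8899 + 1558 = 10457
Population now: 0–9=1076, 10–19=1222, 20–29=2817, 30–39=6090, 40–49=6739, 50+=10457
[period 3]
Births: 2817 * 0.172 = 485
Band 2: 1076 * 0.96 = 1033
Band 3: 1222 * 0.962 = 1176
Band 4: 2817 * 0.974 = 2744
Band 5: 6090 * 0.935 = 5694
Band 6: 6739 * 0.947 + 10457 * 0.298 = 6382 + 3116 = 9498
Population now: 0–9=485, 10–19=1033, 20–29=1176, 30–39=2744, 40–49=5694, 50+=9498
Total: 35400 → 20630; change = -14770; percentage change = -41.7%

-41.7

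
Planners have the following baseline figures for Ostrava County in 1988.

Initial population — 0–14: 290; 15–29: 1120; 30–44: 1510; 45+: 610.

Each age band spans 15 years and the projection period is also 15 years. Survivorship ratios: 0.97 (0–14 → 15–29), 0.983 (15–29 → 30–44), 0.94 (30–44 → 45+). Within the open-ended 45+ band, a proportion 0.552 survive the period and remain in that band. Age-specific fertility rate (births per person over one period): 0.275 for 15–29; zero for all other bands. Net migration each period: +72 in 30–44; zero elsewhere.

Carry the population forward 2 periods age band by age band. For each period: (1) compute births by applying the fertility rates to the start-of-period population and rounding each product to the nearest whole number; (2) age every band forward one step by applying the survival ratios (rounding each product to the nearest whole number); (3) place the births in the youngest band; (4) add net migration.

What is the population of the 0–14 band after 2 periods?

77

(Bands numbered youngest = 1 to oldest = 4.)
After projecting period 1:
Births: 1120 * 0.275 = 308
Band 2: 290 * 0.97 = 281
Band 3: 1120 * 0.983 = 1101
Band 4: 1510 * 0.94 + 610 * 0.552 = 1419 + 337 = 1756
Net migration: Band 3 + 72 → 1173
Giving 308 / 281 / 1173 / 1756.
After projecting period 2:
Births: 281 * 0.275 = 77
Band 2: 308 * 0.97 = 299
Band 3: 281 * 0.983 = 276
Band 4: 1173 * 0.94 + 1756 * 0.552 = 1103 + 969 = 2072
Net migration: Band 3 + 72 → 348
Giving 77 / 299 / 348 / 2072.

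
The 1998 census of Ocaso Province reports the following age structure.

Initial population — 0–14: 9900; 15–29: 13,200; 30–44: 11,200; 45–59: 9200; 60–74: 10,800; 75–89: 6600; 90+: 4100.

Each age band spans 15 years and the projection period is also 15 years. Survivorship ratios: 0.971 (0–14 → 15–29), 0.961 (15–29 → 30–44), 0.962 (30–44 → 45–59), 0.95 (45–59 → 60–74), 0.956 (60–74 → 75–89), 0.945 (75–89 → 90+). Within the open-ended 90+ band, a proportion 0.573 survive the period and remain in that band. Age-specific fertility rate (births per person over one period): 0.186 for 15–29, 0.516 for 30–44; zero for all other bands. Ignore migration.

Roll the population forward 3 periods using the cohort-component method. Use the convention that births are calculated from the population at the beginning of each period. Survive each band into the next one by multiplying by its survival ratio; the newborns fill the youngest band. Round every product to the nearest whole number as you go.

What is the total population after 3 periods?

Period 1:
Births: 13200 × 0.186 = 2455, 11200 × 0.516 = 5779 ⇒ total 8234
15–29: 9900 × 0.971 = 9613
30–44: 13200 × 0.961 = 12685
45–59: 11200 × 0.962 = 10774
60–74: 9200 × 0.95 = 8740
75–89: 10800 × 0.956 = 10325
90+: 6600 × 0.945 + 4100 × 0.573 = 6237 + 2349 = 8586
Giving 8234 / 9613 / 12685 / 10774 / 8740 / 10325 / 8586.
Period 2:
Births: 9613 × 0.186 = 1788, 12685 × 0.516 = 6545 ⇒ total 8333
15–29: 8234 × 0.971 = 7995
30–44: 9613 × 0.961 = 9238
45–59: 12685 × 0.962 = 12203
60–74: 10774 × 0.95 = 10235
75–89: 8740 × 0.956 = 8355
90+: 10325 × 0.945 + 8586 × 0.573 = 9757 + 4920 = 14677
Giving 8333 / 7995 / 9238 / 12203 / 10235 / 8355 / 14677.
Period 3:
Births: 7995 × 0.186 = 1487, 9238 × 0.516 = 4767 ⇒ total 6254
15–29: 8333 × 0.971 = 8091
30–44: 7995 × 0.961 = 7683
45–59: 9238 × 0.962 = 8887
60–74: 12203 × 0.95 = 11593
75–89: 10235 × 0.956 = 9785
90+: 8355 × 0.945 + 14677 × 0.573 = 7895 + 8410 = 16305
Giving 6254 / 8091 / 7683 / 8887 / 11593 / 9785 / 16305.
Total after period 3: 6254 + 8091 + 7683 + 8887 + 11593 + 9785 + 16305 = 68598

68598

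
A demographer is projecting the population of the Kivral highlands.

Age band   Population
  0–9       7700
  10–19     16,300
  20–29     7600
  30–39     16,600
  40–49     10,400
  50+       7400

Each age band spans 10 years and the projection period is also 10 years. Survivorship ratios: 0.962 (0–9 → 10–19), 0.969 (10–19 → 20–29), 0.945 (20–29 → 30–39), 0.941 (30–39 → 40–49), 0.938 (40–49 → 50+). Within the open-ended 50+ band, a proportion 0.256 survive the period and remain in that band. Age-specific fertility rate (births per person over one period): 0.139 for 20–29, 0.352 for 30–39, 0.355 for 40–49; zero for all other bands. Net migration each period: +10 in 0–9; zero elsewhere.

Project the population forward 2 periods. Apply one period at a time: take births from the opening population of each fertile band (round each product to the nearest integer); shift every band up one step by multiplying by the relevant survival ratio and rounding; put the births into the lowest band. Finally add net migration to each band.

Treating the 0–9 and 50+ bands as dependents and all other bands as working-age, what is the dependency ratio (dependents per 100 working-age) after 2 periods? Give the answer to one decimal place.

71.5

[period 1]
Births: 7600 * 0.139 = 1056, 16600 * 0.352 = 5843, 10400 * 0.355 = 3692 → total 10591
10–19: 7700 * 0.962 = 7407
20–29: 16300 * 0.969 = 15795
30–39: 7600 * 0.945 = 7182
40–49: 16600 * 0.941 = 15621
50+: 10400 * 0.938 + 7400 * 0.256 = 9755 + 1894 = 11649
Net migration: 0–9 + 10 → 10601
End of period: [10601, 7407, 15795, 7182, 15621, 11649]
[period 2]
Births: 15795 * 0.139 = 2196, 7182 * 0.352 = 2528, 15621 * 0.355 = 5545 → total 10269
10–19: 10601 * 0.962 = 10198
20–29: 7407 * 0.969 = 7177
30–39: 15795 * 0.945 = 14926
40–49: 7182 * 0.941 = 6758
50+: 15621 * 0.938 + 11649 * 0.256 = 14652 + 2982 = 17634
Net migration: 0–9 + 10 → 10279
End of period: [10279, 10198, 7177, 14926, 6758, 17634]
Dependents (band 0–9 + band 50+) = 10279 + 17634 = 27913; working-age = 39059; ratio = 27913/39059 × 100 = 71.5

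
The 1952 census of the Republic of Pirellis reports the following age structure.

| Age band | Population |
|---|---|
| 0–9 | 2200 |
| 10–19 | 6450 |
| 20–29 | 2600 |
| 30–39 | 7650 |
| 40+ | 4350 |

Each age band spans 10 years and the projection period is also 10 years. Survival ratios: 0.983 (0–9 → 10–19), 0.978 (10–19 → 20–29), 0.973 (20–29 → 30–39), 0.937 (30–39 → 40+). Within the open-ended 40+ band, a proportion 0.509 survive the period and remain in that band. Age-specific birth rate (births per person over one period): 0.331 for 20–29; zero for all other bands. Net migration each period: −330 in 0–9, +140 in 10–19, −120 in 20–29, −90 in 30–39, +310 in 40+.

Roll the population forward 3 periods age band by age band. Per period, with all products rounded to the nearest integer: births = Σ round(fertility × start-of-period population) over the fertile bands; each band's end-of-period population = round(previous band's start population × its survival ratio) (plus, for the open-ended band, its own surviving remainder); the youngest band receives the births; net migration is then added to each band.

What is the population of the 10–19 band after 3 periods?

1829

Period 1.
Births: 2600 × 0.331 = 861
10–19: 2200 × 0.983 = 2163
20–29: 6450 × 0.978 = 6308
30–39: 2600 × 0.973 = 2530
40+: 7650 × 0.937 + 4350 × 0.509 = 7168 + 2214 = 9382
Net migration: 0–9 − 330 → 531; 10–19 + 140 → 2303; 20–29 − 120 → 6188; 30–39 − 90 → 2440; 40+ + 310 → 9692
→ [531, 2303, 6188, 2440, 9692]
Period 2.
Births: 6188 × 0.331 = 2048
10–19: 531 × 0.983 = 522
20–29: 2303 × 0.978 = 2252
30–39: 6188 × 0.973 = 6021
40+: 2440 × 0.937 + 9692 × 0.509 = 2286 + 4933 = 7219
Net migration: 0–9 − 330 → 1718; 10–19 + 140 → 662; 20–29 − 120 → 2132; 30–39 − 90 → 5931; 40+ + 310 → 7529
→ [1718, 662, 2132, 5931, 7529]
Period 3.
Births: 2132 × 0.331 = 706
10–19: 1718 × 0.983 = 1689
20–29: 662 × 0.978 = 647
30–39: 2132 × 0.973 = 2074
40+: 5931 × 0.937 + 7529 × 0.509 = 5557 + 3832 = 9389
Net migration: 0–9 − 330 → 376; 10–19 + 140 → 1829; 20–29 − 120 → 527; 30–39 − 90 → 1984; 40+ + 310 → 9699
→ [376, 1829, 527, 1984, 9699]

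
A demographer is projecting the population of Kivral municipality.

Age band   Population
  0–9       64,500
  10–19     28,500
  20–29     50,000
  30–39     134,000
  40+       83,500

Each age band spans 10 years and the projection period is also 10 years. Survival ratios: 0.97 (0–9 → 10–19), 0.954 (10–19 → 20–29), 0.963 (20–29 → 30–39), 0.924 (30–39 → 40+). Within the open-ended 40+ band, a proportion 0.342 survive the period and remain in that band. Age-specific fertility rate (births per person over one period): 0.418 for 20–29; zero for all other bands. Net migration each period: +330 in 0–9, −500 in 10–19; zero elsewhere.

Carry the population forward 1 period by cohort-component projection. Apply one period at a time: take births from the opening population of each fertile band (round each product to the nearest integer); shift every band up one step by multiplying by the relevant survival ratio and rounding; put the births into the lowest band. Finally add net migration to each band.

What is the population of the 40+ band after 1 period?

152373

Call the groups 1 to 5, youngest first.
After projecting period 1:
Births: 50000 * 0.418 = 20900
Group 2: 64500 * 0.97 = 62565
Group 3: 28500 * 0.954 = 27189
Group 4: 50000 * 0.963 = 48150
Group 5: 134000 * 0.924 + 83500 * 0.342 = 123816 + 28557 = 152373
Net migration: Group 1 + 330 → 21230; Group 2 − 500 → 62065
Population now: 0–9=21230, 10–19=62065, 20–29=27189, 30–39=48150, 40+=152373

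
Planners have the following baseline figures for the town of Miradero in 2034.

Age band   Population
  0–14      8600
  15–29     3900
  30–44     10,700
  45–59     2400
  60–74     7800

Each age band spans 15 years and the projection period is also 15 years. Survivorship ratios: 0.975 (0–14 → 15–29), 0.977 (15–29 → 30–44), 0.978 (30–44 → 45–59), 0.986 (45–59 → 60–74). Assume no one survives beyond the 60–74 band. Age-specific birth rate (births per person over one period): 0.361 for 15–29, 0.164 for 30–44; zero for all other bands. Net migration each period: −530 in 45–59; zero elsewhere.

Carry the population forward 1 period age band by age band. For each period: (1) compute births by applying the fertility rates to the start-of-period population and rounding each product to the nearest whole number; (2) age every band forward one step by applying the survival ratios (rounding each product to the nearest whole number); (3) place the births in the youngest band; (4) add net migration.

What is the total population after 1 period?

Let band 1 be 0–14 through band 5 = 60–74.
Period 1.
Births: 3900 × 0.361 = 1408, 10700 × 0.164 = 1755 → total 3163
Band 2: 8600 × 0.975 = 8385
Band 3: 3900 × 0.977 = 3810
Band 4: 10700 × 0.978 = 10465
Band 5: 2400 × 0.986 = 2366
Net migration: Band 4 − 530 → 9935
→ [3163, 8385, 3810, 9935, 2366]
Total after period 1: 3163 + 8385 + 3810 + 9935 + 2366 = 27659

27659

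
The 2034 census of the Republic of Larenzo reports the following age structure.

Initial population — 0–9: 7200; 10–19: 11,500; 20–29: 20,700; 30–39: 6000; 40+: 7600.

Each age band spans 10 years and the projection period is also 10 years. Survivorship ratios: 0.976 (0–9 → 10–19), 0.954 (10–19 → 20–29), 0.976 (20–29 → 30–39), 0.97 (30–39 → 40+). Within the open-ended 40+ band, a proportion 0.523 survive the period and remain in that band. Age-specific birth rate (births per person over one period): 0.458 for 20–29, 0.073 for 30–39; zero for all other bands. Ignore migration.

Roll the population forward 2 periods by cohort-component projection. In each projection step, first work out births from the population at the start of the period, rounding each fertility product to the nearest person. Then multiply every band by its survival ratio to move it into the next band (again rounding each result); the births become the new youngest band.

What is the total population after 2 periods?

58313

(Bands numbered youngest = 1 to oldest = 5.)
Period 1:
Births: 20700 × 0.458 = 9481, 6000 × 0.073 = 438 — total 9919
Band 2: 7200 × 0.976 = 7027
Band 3: 11500 × 0.954 = 10971
Band 4: 20700 × 0.976 = 20203
Band 5: 6000 × 0.97 + 7600 × 0.523 = 5820 + 3975 = 9795
Giving 9919 / 7027 / 10971 / 20203 / 9795.
Period 2:
Births: 10971 × 0.458 = 5025, 20203 × 0.073 = 1475 — total 6500
Band 2: 9919 × 0.976 = 9681
Band 3: 7027 × 0.954 = 6704
Band 4: 10971 × 0.976 = 10708
Band 5: 20203 × 0.97 + 9795 × 0.523 = 19597 + 5123 = 24720
Giving 6500 / 9681 / 6704 / 10708 / 24720.
Total after period 2: 6500 + 9681 + 6704 + 10708 + 24720 = 58313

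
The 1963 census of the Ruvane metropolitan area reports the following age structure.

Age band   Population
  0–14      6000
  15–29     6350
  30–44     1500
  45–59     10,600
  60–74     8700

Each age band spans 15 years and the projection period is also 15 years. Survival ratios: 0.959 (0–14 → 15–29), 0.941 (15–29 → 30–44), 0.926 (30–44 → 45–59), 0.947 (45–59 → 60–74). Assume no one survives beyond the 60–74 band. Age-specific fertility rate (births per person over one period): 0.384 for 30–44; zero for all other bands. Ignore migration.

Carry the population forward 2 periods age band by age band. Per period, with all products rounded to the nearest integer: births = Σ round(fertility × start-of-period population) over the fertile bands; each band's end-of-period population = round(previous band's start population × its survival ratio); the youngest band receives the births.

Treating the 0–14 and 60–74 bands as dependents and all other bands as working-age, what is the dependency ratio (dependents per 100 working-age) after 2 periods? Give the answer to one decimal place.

[period 1]
Births: 1500 × 0.384 = 576
15–29: 6000 × 0.959 = 5754
30–44: 6350 × 0.941 = 5975
45–59: 1500 × 0.926 = 1389
60–74: 10600 × 0.947 = 10038
Population now: 0–14=576, 15–29=5754, 30–44=5975, 45–59=1389, 60–74=10038
[period 2]
Births: 5975 × 0.384 = 2294
15–29: 576 × 0.959 = 552
30–44: 5754 × 0.941 = 5415
45–59: 5975 × 0.926 = 5533
60–74: 1389 × 0.947 = 1315
Population now: 0–14=2294, 15–29=552, 30–44=5415, 45–59=5533, 60–74=1315
Dependents (band 0–14 + band 60–74) = 2294 + 1315 = 3609; working-age = 11500; ratio = 3609/11500 × 100 = 31.4

31.4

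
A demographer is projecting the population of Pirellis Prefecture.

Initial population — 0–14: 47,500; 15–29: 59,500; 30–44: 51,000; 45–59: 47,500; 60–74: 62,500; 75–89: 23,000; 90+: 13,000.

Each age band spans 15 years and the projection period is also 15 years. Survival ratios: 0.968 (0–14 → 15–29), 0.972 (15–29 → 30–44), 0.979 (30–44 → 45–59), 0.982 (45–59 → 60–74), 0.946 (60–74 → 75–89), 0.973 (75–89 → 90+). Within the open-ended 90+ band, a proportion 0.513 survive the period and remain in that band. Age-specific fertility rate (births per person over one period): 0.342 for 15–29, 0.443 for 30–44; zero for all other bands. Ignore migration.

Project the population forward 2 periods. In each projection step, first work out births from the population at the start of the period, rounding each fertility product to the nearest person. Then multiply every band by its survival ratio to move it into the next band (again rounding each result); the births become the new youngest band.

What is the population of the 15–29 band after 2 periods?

(Groups numbered youngest = 1 to oldest = 7.)
[period 1]
Births: 59500 * 0.342 = 20349  |  51000 * 0.443 = 22593 → 42942
Group 2: 47500 * 0.968 = 45980
Group 3: 59500 * 0.972 = 57834
Group 4: 51000 * 0.979 = 49929
Group 5: 47500 * 0.982 = 46645
Group 6: 62500 * 0.946 = 59125
Group 7: 23000 * 0.973 + 13000 * 0.513 = 22379 + 6669 = 29048
Giving 42942 / 45980 / 57834 / 49929 / 46645 / 59125 / 29048.
[period 2]
Births: 45980 * 0.342 = 15725  |  57834 * 0.443 = 25620 → 41345
Group 2: 42942 * 0.968 = 41568
Group 3: 45980 * 0.972 = 44693
Group 4: 57834 * 0.979 = 56619
Group 5: 49929 * 0.982 = 49030
Group 6: 46645 * 0.946 = 44126
Group 7: 59125 * 0.973 + 29048 * 0.513 = 57529 + 14902 = 72431
Giving 41345 / 41568 / 44693 / 56619 / 49030 / 44126 / 72431.

41568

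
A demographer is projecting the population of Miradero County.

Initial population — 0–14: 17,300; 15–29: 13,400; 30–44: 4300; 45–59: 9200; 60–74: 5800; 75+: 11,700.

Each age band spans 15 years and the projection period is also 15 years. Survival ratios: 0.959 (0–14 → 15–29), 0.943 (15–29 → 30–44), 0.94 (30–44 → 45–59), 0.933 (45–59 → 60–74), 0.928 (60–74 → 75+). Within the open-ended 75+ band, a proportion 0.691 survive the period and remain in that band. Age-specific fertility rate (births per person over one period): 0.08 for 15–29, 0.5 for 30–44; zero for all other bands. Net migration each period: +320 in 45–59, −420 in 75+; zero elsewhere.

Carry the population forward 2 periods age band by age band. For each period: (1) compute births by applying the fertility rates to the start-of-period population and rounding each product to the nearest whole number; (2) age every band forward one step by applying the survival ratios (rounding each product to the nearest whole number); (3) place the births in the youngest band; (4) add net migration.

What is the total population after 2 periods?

After projecting period 1:
Births: 13400 × 0.08 = 1072 ; 4300 × 0.5 = 2150 → 3222
15–29: 17300 × 0.959 = 16591
30–44: 13400 × 0.943 = 12636
45–59: 4300 × 0.94 = 4042
60–74: 9200 × 0.933 = 8584
75+: 5800 × 0.928 + 11700 × 0.691 = 5382 + 8085 = 13467
Net migration: 45–59 + 320 → 4362; 75+ − 420 → 13047
End of period: [3222, 16591, 12636, 4362, 8584, 13047]
After projecting period 2:
Births: 16591 × 0.08 = 1327 ; 12636 × 0.5 = 6318 → 7645
15–29: 3222 × 0.959 = 3090
30–44: 16591 × 0.943 = 15645
45–59: 12636 × 0.94 = 11878
60–74: 4362 × 0.933 = 4070
75+: 8584 × 0.928 + 13047 × 0.691 = 7966 + 9015 = 16981
Net migration: 45–59 + 320 → 12198; 75+ − 420 → 16561
End of period: [7645, 3090, 15645, 12198, 4070, 16561]
Total after period 2: 7645 + 3090 + 15645 + 12198 + 4070 + 16561 = 59209

59209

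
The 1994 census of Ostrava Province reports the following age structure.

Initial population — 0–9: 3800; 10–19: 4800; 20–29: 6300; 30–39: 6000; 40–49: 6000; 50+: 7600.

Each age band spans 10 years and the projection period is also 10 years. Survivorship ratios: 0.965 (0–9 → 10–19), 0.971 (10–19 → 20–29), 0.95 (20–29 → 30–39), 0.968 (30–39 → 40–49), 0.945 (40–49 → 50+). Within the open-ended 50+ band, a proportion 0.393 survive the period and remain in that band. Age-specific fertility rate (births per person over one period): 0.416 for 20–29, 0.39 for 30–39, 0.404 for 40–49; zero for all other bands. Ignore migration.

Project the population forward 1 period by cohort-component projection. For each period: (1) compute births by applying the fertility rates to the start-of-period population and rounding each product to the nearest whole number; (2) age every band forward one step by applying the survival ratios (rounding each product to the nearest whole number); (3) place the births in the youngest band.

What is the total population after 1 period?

36163

After projecting period 1:
Births: 6300 × 0.416 = 2621 ; 6000 × 0.39 = 2340 ; 6000 × 0.404 = 2424 ⇒ total 7385
10–19: 3800 × 0.965 = 3667
20–29: 4800 × 0.971 = 4661
30–39: 6300 × 0.95 = 5985
40–49: 6000 × 0.968 = 5808
50+: 6000 × 0.945 + 7600 × 0.393 = 5670 + 2987 = 8657
→ [7385, 3667, 4661, 5985, 5808, 8657]
Total after period 1: 7385 + 3667 + 4661 + 5985 + 5808 + 8657 = 36163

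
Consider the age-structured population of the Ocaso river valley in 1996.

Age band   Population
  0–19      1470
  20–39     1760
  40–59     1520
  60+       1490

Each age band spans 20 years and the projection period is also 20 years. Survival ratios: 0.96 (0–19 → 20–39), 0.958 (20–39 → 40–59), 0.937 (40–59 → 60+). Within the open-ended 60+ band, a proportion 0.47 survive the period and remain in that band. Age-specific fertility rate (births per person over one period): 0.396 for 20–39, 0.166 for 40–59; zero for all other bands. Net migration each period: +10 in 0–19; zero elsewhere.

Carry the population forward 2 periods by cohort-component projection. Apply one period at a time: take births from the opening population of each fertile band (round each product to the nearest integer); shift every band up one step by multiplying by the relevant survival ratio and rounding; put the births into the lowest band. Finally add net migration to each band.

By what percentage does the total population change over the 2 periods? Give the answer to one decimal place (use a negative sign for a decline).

Numbering the bands 1..4 from youngest to oldest:
— Period 1 —
Births: 1760 * 0.396 = 697, 1520 * 0.166 = 252 → 949
Band 2: 1470 * 0.96 = 1411
Band 3: 1760 * 0.958 = 1686
Band 4: 1520 * 0.937 + 1490 * 0.47 = 1424 + 700 = 2124
Net migration: Band 1 + 10 → 959
End of period: [959, 1411, 1686, 2124]
— Period 2 —
Births: 1411 * 0.396 = 559, 1686 * 0.166 = 280 → 839
Band 2: 959 * 0.96 = 921
Band 3: 1411 * 0.958 = 1352
Band 4: 1686 * 0.937 + 2124 * 0.47 = 1580 + 998 = 2578
Net migration: Band 1 + 10 → 849
End of period: [849, 921, 1352, 2578]
Total: 6240 → 5700; change = -540; percentage change = -8.7%

-8.7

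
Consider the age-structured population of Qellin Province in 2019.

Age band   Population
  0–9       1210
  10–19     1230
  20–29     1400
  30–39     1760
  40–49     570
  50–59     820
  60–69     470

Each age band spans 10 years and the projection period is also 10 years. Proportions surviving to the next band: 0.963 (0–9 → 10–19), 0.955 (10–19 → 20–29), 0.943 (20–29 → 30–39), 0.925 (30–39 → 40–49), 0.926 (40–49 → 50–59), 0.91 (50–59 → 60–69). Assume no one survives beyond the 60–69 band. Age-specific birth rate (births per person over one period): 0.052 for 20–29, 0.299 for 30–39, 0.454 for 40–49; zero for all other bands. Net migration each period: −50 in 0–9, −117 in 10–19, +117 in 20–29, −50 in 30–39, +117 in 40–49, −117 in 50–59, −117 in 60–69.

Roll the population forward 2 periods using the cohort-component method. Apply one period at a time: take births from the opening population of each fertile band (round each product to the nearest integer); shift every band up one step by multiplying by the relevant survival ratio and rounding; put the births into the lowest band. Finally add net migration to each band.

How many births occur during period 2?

1239

Numbering the groups 1..7 from youngest to oldest:
Period 1:
Births: 1400 * 0.052 = 73  |  1760 * 0.299 = 526  |  570 * 0.454 = 259 ⇒ total 858
Group 2: 1210 * 0.963 = 1165
Group 3: 1230 * 0.955 = 1175
Group 4: 1400 * 0.943 = 1320
Group 5: 1760 * 0.925 = 1628
Group 6: 570 * 0.926 = 528
Group 7: 820 * 0.91 = 746
Net migration: Group 1 − 50 → 808; Group 2 − 117 → 1048; Group 3 + 117 → 1292; Group 4 − 50 → 1270; Group 5 + 117 → 1745; Group 6 − 117 → 411; Group 7 − 117 → 629
Population now: 0–9=808, 10–19=1048, 20–29=1292, 30–39=1270, 40–49=1745, 50–59=411, 60–69=629
Period 2:
Births: 1292 * 0.052 = 67  |  1270 * 0.299 = 380  |  1745 * 0.454 = 792 ⇒ total 1239
Group 2: 808 * 0.963 = 778
Group 3: 1048 * 0.955 = 1001
Group 4: 1292 * 0.943 = 1218
Group 5: 1270 * 0.925 = 1175
Group 6: 1745 * 0.926 = 1616
Group 7: 411 * 0.91 = 374
Net migration: Group 1 − 50 → 1189; Group 2 − 117 → 661; Group 3 + 117 → 1118; Group 4 − 50 → 1168; Group 5 + 117 → 1292; Group 6 − 117 → 1499; Group 7 − 117 → 257
Population now: 0–9=1189, 10–19=661, 20–29=1118, 30–39=1168, 40–49=1292, 50–59=1499, 60–69=257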